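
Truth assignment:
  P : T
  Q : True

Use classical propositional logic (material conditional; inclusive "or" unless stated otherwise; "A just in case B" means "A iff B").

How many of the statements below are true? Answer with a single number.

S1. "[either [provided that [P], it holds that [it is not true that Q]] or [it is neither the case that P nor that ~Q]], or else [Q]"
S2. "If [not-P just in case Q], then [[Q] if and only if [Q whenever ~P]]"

2

S1: In symbols: ((P -> ~Q) | (P nor ~Q)) | Q

~Q = ~T = F
P -> ~Q = T -> F = F
~Q = ~T = F
P nor ~Q = T nor F = F
(P -> ~Q) | (P nor ~Q) = F | F = F
((P -> ~Q) | (P nor ~Q)) | Q = F | T = T
So S1 is true.

S2: Parsed as (~P <-> Q) -> (Q <-> (~P -> Q))

~P = ~T = F
~P <-> Q = F <-> T = F
~P = ~T = F
~P -> Q = F -> T = T
Q <-> (~P -> Q) = T <-> T = T
(~P <-> Q) -> (Q <-> (~P -> Q)) = F -> T = T
Thus S2 is true.

2 of the 2 statements are true (S1, S2).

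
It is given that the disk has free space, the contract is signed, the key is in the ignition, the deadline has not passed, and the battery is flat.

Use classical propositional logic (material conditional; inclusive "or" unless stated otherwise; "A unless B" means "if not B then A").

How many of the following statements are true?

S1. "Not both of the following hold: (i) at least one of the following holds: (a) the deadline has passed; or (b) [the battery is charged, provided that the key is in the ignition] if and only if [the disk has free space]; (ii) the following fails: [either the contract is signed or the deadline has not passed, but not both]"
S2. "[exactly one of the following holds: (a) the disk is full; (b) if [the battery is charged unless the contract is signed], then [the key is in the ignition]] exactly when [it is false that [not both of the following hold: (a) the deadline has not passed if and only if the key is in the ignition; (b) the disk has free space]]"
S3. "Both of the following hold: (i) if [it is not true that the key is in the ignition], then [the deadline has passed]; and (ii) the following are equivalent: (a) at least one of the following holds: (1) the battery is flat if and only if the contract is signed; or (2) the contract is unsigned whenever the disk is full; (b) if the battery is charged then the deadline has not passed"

3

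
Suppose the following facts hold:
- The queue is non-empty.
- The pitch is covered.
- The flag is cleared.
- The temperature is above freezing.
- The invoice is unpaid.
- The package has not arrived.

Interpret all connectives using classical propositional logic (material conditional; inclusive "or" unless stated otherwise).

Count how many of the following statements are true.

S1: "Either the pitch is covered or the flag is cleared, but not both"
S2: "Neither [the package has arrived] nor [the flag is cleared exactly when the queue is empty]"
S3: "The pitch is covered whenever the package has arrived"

2

Let V = "the pitch is covered" (True), Q = "the flag is set" (False), K = "the package has arrived" (False), N = "the queue is empty" (False).

S1: Parsed as V xor not Q

not Q = not False = True
V xor not Q = True xor True = False
Hence S1 is false.

S2: This is K nor (not Q iff N).

not Q = not False = True
not Q iff N = True iff False = False
K nor (not Q iff N) = False nor False = True
Hence S2 is true.

S3: Parsed as K -> V

K -> V = False -> True = True
Thus S3 is true.

True statements: 2.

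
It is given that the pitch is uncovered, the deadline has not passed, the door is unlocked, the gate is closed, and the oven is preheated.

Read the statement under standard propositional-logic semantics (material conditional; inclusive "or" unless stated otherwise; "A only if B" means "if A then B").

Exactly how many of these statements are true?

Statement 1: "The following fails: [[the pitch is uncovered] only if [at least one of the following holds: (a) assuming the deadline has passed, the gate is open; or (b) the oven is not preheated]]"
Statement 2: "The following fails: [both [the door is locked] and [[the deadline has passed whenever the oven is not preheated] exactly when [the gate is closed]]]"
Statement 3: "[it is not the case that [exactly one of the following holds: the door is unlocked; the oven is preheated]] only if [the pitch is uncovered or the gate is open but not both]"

2

Let P = "the pitch is covered" (False), D = "the deadline has passed" (False), S = "the gate is open" (False), V = "the oven is preheated" (True), G = "the door is locked" (False).

Statement 1: Formalization: not (not P -> ((D -> S) or not V))

not P = not False = True
D -> S = False -> False = True
not V = not True = False
(D -> S) or not V = True or False = True
not P -> ((D -> S) or not V) = True -> True = True
not (not P -> ((D -> S) or not V)) = not True = False
Hence Statement 1 is false.

Statement 2: This is not (G and ((not V -> D) iff not S)).

not V = not True = False
not V -> D = False -> False = True
not S = not False = True
(not V -> D) iff not S = True iff True = True
G and ((not V -> D) iff not S) = False and True = False
not (G and ((not V -> D) iff not S)) = not False = True
So Statement 2 is true.

Statement 3: Parsed as not (not G xor V) -> (not P xor S)

not G = not False = True
not G xor V = True xor True = False
not (not G xor V) = not False = True
not P = not False = True
not P xor S = True xor False = True
not (not G xor V) -> (not P xor S) = True -> True = True
Thus Statement 3 is true.

Count: 2.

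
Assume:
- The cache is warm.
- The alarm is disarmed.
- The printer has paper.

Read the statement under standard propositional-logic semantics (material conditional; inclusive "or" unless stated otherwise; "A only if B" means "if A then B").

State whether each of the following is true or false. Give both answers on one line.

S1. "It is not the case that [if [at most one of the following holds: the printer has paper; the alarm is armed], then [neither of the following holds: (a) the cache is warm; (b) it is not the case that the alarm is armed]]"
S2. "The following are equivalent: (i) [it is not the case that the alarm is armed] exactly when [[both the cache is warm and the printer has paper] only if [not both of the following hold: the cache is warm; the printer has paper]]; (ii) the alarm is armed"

Let W = "the printer has paper" (T), L = "the alarm is armed" (F), K = "the cache is warm" (T).

S1: In symbols: ~((W nand L) -> (K nor ~L))

W nand L = T nand F = T
~L = ~F = T
K nor ~L = T nor T = F
(W nand L) -> (K nor ~L) = T -> F = F
~((W nand L) -> (K nor ~L)) = ~F = T
Thus S1 is true.

S2: This is (~L <-> ((K & W) -> (K nand W))) <-> L.

~L = ~F = T
K & W = T & T = T
K nand W = T nand T = F
(K & W) -> (K nand W) = T -> F = F
~L <-> ((K & W) -> (K nand W)) = T <-> F = F
(~L <-> ((K & W) -> (K nand W))) <-> L = F <-> F = T
Hence S2 is true.

S1 T; S2 T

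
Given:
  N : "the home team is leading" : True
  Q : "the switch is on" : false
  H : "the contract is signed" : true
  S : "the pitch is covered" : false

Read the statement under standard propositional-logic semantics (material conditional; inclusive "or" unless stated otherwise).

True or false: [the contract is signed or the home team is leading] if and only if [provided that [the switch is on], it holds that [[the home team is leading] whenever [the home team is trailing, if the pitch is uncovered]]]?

The statement is true.

In symbols: (H or N) iff (Q -> ((not S -> not N) -> N))

H or N = True or True = True
not S = not False = True
not N = not True = False
not S -> not N = True -> False = False
(not S -> not N) -> N = False -> True = True
Q -> ((not S -> not N) -> N) = False -> True = True
(H or N) iff (Q -> ((not S -> not N) -> N)) = True iff True = True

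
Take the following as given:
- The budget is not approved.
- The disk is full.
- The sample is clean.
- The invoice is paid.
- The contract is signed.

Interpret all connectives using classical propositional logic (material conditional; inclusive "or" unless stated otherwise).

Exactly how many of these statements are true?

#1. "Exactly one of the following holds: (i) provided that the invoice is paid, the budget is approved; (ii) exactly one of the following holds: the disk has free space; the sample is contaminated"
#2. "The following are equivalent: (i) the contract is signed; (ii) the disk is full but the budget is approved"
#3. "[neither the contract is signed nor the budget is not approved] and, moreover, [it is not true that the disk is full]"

0

Let S = "the invoice is paid" (True), P = "the budget is approved" (False), Q = "the disk is full" (True), R = "the sample is contaminated" (False), U = "the contract is signed" (True).

#1: This is (S -> P) xor (not Q xor R).

S -> P = True -> False = False
not Q = not True = False
not Q xor R = False xor False = False
(S -> P) xor (not Q xor R) = False xor False = False
Hence #1 is false.

#2: In symbols: U iff (Q and P)

Q and P = True and False = False
U iff (Q and P) = True iff False = False
Thus #2 is false.

#3: In symbols: (U nor not P) and not Q

not P = not False = True
U nor not P = True nor True = False
not Q = not True = False
(U nor not P) and not Q = False and False = False
So #3 is false.

Count: 0.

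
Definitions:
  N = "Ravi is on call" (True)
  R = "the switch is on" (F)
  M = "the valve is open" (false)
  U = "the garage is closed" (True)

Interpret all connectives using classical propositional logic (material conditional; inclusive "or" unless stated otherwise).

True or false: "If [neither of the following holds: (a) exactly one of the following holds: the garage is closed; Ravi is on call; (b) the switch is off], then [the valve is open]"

Parsed as ((U ⊕ N) ↓ ¬R) → M

U ⊕ N = T ⊕ T = F
¬R = ¬F = T
(U ⊕ N) ↓ ¬R = F ↓ T = F
((U ⊕ N) ↓ ¬R) → M = F → F = T

true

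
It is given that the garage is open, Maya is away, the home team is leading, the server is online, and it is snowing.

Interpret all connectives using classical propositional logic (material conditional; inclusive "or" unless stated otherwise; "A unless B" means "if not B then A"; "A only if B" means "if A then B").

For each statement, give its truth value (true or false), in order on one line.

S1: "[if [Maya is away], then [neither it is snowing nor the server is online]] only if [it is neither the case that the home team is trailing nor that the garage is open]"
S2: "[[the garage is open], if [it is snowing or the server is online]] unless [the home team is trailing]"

Let Q = "Maya is at home" (F), U = "it is snowing" (T), S = "the server is online" (T), R = "the home team is leading" (T), P = "the garage is closed" (F).

S1: Formalization: (~Q -> (U nor S)) -> (~R nor ~P)

~Q = ~F = T
U nor S = T nor T = F
~Q -> (U nor S) = T -> F = F
~R = ~T = F
~P = ~F = T
~R nor ~P = F nor T = F
(~Q -> (U nor S)) -> (~R nor ~P) = F -> F = T
Thus S1 is true.

S2: This is ((U | S) -> ~P) | ~R.

U | S = T | T = T
~P = ~F = T
(U | S) -> ~P = T -> T = T
~R = ~T = F
((U | S) -> ~P) | ~R = T | F = T
Thus S2 is true.

S1 True; S2 True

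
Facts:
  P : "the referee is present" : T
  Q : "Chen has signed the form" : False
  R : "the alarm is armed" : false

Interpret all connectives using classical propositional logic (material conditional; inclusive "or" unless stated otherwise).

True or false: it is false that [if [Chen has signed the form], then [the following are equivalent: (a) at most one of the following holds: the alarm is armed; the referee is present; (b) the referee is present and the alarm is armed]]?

False.

This is ¬(Q → ((R ↑ P) ↔ (P ∧ R))).

R ↑ P = F ↑ T = T
P ∧ R = T ∧ F = F
(R ↑ P) ↔ (P ∧ R) = T ↔ F = F
Q → ((R ↑ P) ↔ (P ∧ R)) = F → F = T
¬(Q → ((R ↑ P) ↔ (P ∧ R))) = ¬T = F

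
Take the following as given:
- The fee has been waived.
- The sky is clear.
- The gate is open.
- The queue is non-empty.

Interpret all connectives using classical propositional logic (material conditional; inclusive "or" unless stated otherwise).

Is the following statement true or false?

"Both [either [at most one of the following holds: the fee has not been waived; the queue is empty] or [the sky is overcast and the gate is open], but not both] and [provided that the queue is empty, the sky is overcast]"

Let L = "the fee has been waived" (T), R = "the queue is empty" (F), N = "the sky is overcast" (F), G = "the gate is open" (T).
This is ((~L nand R) xor (N & G)) & (R -> N).

~L = ~T = F
~L nand R = F nand F = T
N & G = F & T = F
(~L nand R) xor (N & G) = T xor F = T
R -> N = F -> F = T
((~L nand R) xor (N & G)) & (R -> N) = T & T = T

True.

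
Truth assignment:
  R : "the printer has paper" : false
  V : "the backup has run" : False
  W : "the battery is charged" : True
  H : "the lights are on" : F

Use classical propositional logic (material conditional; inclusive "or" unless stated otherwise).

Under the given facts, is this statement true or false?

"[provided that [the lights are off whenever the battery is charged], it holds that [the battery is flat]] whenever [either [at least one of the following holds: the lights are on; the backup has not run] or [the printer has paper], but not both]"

False.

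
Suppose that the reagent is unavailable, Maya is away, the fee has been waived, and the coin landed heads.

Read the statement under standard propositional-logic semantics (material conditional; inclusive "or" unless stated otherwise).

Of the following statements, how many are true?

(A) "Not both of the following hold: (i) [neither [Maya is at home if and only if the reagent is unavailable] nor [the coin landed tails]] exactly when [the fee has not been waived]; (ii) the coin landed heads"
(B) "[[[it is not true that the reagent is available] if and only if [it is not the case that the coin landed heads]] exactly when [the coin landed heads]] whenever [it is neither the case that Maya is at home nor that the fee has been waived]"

Let D = "Maya is at home" (F), U = "the reagent is available" (F), M = "the coin landed heads" (T), W = "the fee has been waived" (T).

(A): In symbols: (((D <-> ~U) nor ~M) <-> ~W) nand M

~U = ~F = T
D <-> ~U = F <-> T = F
~M = ~T = F
(D <-> ~U) nor ~M = F nor F = T
~W = ~T = F
((D <-> ~U) nor ~M) <-> ~W = T <-> F = F
(((D <-> ~U) nor ~M) <-> ~W) nand M = F nand T = T
So (A) is true.

(B): This is (D nor W) -> ((~U <-> ~M) <-> M).

D nor W = F nor T = F
~U = ~F = T
~M = ~T = F
~U <-> ~M = T <-> F = F
(~U <-> ~M) <-> M = F <-> T = F
(D nor W) -> ((~U <-> ~M) <-> M) = F -> F = T
Thus (B) is true.

2 of the 2 statements are true ((A), (B)).

2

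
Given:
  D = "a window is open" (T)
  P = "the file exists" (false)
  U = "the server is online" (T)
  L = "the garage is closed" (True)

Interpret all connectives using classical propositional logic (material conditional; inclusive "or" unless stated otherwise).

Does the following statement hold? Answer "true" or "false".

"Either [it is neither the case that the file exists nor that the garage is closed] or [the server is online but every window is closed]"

False.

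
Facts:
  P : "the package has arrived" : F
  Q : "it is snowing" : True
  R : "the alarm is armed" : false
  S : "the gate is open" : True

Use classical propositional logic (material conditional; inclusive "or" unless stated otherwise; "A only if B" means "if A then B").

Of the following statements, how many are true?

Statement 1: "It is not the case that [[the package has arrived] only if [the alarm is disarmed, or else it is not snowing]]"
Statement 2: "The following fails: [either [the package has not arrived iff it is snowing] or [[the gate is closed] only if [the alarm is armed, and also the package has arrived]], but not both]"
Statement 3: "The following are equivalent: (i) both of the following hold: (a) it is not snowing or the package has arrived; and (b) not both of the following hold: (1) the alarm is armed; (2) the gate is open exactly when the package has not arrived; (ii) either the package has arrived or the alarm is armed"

Statement 1: Parsed as ¬(P → (¬R ∨ ¬Q))

¬R = ¬F = T
¬Q = ¬T = F
¬R ∨ ¬Q = T ∨ F = T
P → (¬R ∨ ¬Q) = F → T = T
¬(P → (¬R ∨ ¬Q)) = ¬T = F
Hence Statement 1 is false.

Statement 2: Formalization: ¬((¬P ↔ Q) ⊕ (¬S → (R ∧ P)))

¬P = ¬F = T
¬P ↔ Q = T ↔ T = T
¬S = ¬T = F
R ∧ P = F ∧ F = F
¬S → (R ∧ P) = F → F = T
(¬P ↔ Q) ⊕ (¬S → (R ∧ P)) = T ⊕ T = F
¬((¬P ↔ Q) ⊕ (¬S → (R ∧ P))) = ¬F = T
Thus Statement 2 is true.

Statement 3: In symbols: ((¬Q ∨ P) ∧ (R ↑ (S ↔ ¬P))) ↔ (P ∨ R)

¬Q = ¬T = F
¬Q ∨ P = F ∨ F = F
¬P = ¬F = T
S ↔ ¬P = T ↔ T = T
R ↑ (S ↔ ¬P) = F ↑ T = T
(¬Q ∨ P) ∧ (R ↑ (S ↔ ¬P)) = F ∧ T = F
P ∨ R = F ∨ F = F
((¬Q ∨ P) ∧ (R ↑ (S ↔ ¬P))) ↔ (P ∨ R) = F ↔ F = T
So Statement 3 is true.

2 of the 3 statements are true (Statement 2, Statement 3).

2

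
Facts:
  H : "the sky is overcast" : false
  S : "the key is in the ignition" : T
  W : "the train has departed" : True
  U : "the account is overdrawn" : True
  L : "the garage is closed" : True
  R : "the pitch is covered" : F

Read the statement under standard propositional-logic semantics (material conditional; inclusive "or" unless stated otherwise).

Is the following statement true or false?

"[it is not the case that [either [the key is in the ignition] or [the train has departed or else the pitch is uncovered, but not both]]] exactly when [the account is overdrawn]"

False

Parsed as ¬(S ∨ (W ⊕ ¬R)) ↔ U

¬R = ¬F = T
W ⊕ ¬R = T ⊕ T = F
S ∨ (W ⊕ ¬R) = T ∨ F = T
¬(S ∨ (W ⊕ ¬R)) = ¬T = F
¬(S ∨ (W ⊕ ¬R)) ↔ U = F ↔ T = F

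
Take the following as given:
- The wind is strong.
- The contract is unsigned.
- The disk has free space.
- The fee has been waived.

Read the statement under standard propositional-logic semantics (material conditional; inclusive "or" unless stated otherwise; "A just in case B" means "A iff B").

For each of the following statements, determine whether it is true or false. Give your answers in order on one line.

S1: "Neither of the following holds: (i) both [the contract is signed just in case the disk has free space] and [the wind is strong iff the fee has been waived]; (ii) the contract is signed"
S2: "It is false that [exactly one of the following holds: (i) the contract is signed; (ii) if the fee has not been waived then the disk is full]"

Let R = "the contract is signed" (F), D = "the disk is full" (F), U = "the wind is strong" (T), H = "the fee has been waived" (T).

S1: Parsed as ((R ↔ ¬D) ∧ (U ↔ H)) ↓ R

¬D = ¬F = T
R ↔ ¬D = F ↔ T = F
U ↔ H = T ↔ T = T
(R ↔ ¬D) ∧ (U ↔ H) = F ∧ T = F
((R ↔ ¬D) ∧ (U ↔ H)) ↓ R = F ↓ F = T
So S1 is true.

S2: Parsed as ¬(R ⊕ (¬H → D))

¬H = ¬T = F
¬H → D = F → F = T
R ⊕ (¬H → D) = F ⊕ T = T
¬(R ⊕ (¬H → D)) = ¬T = F
So S2 is false.

S1 true / S2 false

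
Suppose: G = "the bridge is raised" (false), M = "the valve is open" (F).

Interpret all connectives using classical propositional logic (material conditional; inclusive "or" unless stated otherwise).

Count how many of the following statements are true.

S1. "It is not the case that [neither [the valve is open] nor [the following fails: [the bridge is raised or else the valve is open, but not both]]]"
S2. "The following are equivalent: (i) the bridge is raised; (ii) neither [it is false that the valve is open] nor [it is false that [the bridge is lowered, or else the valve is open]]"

S1: Formalization: ~(M nor ~(G xor M))

G xor M = F xor F = F
~(G xor M) = ~F = T
M nor ~(G xor M) = F nor T = F
~(M nor ~(G xor M)) = ~F = T
So S1 is true.

S2: Parsed as G <-> (~M nor ~(~G | M))

~M = ~F = T
~G = ~F = T
~G | M = T | F = T
~(~G | M) = ~T = F
~M nor ~(~G | M) = T nor F = F
G <-> (~M nor ~(~G | M)) = F <-> F = T
Hence S2 is true.

2 of the 2 statements are true.

2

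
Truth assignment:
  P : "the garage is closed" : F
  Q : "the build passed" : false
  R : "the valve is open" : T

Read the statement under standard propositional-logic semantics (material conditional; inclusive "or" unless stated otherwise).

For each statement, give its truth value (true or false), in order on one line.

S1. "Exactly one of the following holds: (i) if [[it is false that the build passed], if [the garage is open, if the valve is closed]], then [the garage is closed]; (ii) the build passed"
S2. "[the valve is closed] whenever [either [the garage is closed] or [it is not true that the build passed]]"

S1: Formalization: (((not R -> not P) -> not Q) -> P) xor Q

not R = not True = False
not P = not False = True
not R -> not P = False -> True = True
not Q = not False = True
(not R -> not P) -> not Q = True -> True = True
((not R -> not P) -> not Q) -> P = True -> False = False
(((not R -> not P) -> not Q) -> P) xor Q = False xor False = False
So S1 is false.

S2: Parsed as (P or not Q) -> not R

not Q = not False = True
P or not Q = False or True = True
not R = not True = False
(P or not Q) -> not R = True -> False = False
So S2 is false.

S1 F / S2 F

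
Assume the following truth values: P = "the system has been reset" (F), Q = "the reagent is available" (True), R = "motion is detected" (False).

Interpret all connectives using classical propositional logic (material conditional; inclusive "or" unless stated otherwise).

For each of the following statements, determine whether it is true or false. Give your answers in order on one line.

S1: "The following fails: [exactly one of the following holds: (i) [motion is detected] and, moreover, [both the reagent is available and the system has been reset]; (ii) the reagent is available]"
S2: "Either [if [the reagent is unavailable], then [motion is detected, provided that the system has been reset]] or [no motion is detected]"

S1: In symbols: ¬((R ∧ (Q ∧ P)) ⊕ Q)

Q ∧ P = T ∧ F = F
R ∧ (Q ∧ P) = F ∧ F = F
(R ∧ (Q ∧ P)) ⊕ Q = F ⊕ T = T
¬((R ∧ (Q ∧ P)) ⊕ Q) = ¬T = F
So S1 is false.

S2: This is (¬Q → (P → R)) ∨ ¬R.

¬Q = ¬T = F
P → R = F → F = T
¬Q → (P → R) = F → T = T
¬R = ¬F = T
(¬Q → (P → R)) ∨ ¬R = T ∨ T = T
Hence S2 is true.

S1 false; S2 true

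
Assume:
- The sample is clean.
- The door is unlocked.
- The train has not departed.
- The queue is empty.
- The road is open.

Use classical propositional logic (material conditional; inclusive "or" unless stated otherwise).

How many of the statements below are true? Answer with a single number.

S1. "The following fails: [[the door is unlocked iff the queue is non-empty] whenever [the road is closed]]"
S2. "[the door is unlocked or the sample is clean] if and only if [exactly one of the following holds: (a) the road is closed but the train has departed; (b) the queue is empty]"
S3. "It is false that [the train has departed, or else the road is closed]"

2

Let P = "the road is closed" (F), V = "the door is locked" (F), Q = "the queue is empty" (T), H = "the sample is contaminated" (F), R = "the train has departed" (F).

S1: Formalization: ¬(P → (¬V ↔ ¬Q))

¬V = ¬F = T
¬Q = ¬T = F
¬V ↔ ¬Q = T ↔ F = F
P → (¬V ↔ ¬Q) = F → F = T
¬(P → (¬V ↔ ¬Q)) = ¬T = F
Hence S1 is false.

S2: Parsed as (¬V ∨ ¬H) ↔ ((P ∧ R) ⊕ Q)

¬V = ¬F = T
¬H = ¬F = T
¬V ∨ ¬H = T ∨ T = T
P ∧ R = F ∧ F = F
(P ∧ R) ⊕ Q = F ⊕ T = T
(¬V ∨ ¬H) ↔ ((P ∧ R) ⊕ Q) = T ↔ T = T
Thus S2 is true.

S3: In symbols: ¬(R ∨ P)

R ∨ P = F ∨ F = F
¬(R ∨ P) = ¬F = T
Thus S3 is true.

True statements: 2 (S2, S3).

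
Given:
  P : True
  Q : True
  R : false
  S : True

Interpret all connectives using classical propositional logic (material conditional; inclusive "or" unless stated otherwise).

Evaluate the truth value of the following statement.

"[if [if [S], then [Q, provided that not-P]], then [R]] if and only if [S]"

False

Values: S=True, P=True, Q=True, R=False.
In symbols: ((S -> (not P -> Q)) -> R) iff S

not P = not True = False
not P -> Q = False -> True = True
S -> (not P -> Q) = True -> True = True
(S -> (not P -> Q)) -> R = True -> False = False
((S -> (not P -> Q)) -> R) iff S = False iff True = False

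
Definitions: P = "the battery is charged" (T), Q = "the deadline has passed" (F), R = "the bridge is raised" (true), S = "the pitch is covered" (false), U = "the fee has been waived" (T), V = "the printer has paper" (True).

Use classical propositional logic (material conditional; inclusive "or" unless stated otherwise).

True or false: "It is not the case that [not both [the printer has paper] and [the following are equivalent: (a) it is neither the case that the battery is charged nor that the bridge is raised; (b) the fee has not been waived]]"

True.

Parsed as ¬(V ↑ ((P ↓ R) ↔ ¬U))

P ↓ R = T ↓ T = F
¬U = ¬T = F
(P ↓ R) ↔ ¬U = F ↔ F = T
V ↑ ((P ↓ R) ↔ ¬U) = T ↑ T = F
¬(V ↑ ((P ↓ R) ↔ ¬U)) = ¬F = T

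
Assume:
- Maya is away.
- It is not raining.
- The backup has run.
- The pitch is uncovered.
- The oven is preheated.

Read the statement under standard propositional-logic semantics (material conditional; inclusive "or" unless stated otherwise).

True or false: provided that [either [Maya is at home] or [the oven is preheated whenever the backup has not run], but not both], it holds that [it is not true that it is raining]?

True

Let P = "Maya is at home" (False), R = "the backup has run" (True), U = "the oven is preheated" (True), Q = "it is raining" (False).
Formalization: (P xor (not R -> U)) -> not Q

not R = not True = False
not R -> U = False -> True = True
P xor (not R -> U) = False xor True = True
not Q = not False = True
(P xor (not R -> U)) -> not Q = True -> True = True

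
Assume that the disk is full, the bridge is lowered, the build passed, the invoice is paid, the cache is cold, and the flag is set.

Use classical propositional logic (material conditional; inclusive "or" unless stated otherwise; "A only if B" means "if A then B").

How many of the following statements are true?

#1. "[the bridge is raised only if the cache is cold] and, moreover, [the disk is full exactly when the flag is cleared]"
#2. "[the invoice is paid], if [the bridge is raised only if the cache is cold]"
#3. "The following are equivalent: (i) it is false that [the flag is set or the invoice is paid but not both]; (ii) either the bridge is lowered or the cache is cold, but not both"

Let Q = "the bridge is raised" (F), U = "the cache is warm" (F), P = "the disk is full" (T), V = "the flag is set" (T), S = "the invoice is paid" (T).

#1: Parsed as (Q -> ~U) & (P <-> ~V)

~U = ~F = T
Q -> ~U = F -> T = T
~V = ~T = F
P <-> ~V = T <-> F = F
(Q -> ~U) & (P <-> ~V) = T & F = F
Hence #1 is false.

#2: Formalization: (Q -> ~U) -> S

~U = ~F = T
Q -> ~U = F -> T = T
(Q -> ~U) -> S = T -> T = T
Thus #2 is true.

#3: This is ~(V xor S) <-> (~Q xor ~U).

V xor S = T xor T = F
~(V xor S) = ~F = T
~Q = ~F = T
~U = ~F = T
~Q xor ~U = T xor T = F
~(V xor S) <-> (~Q xor ~U) = T <-> F = F
Thus #3 is false.

1 of the 3 statements is true.

1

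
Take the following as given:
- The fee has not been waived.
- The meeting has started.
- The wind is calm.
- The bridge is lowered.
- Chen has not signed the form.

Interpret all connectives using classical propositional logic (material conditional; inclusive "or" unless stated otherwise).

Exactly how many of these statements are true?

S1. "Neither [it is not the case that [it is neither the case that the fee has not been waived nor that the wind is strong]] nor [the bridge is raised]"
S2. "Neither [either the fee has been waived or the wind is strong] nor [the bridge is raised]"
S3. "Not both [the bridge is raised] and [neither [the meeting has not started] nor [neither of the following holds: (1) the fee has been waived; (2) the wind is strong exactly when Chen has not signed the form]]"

Let P = "the fee has been waived" (F), R = "the wind is strong" (F), S = "the bridge is raised" (F), Q = "the meeting has started" (T), U = "Chen has signed the form" (F).

S1: Parsed as ~(~P nor R) nor S

~P = ~F = T
~P nor R = T nor F = F
~(~P nor R) = ~F = T
~(~P nor R) nor S = T nor F = F
Hence S1 is false.

S2: Formalization: (P | R) nor S

P | R = F | F = F
(P | R) nor S = F nor F = T
Thus S2 is true.

S3: In symbols: S nand (~Q nor (P nor (R <-> ~U)))

~Q = ~T = F
~U = ~F = T
R <-> ~U = F <-> T = F
P nor (R <-> ~U) = F nor F = T
~Q nor (P nor (R <-> ~U)) = F nor T = F
S nand (~Q nor (P nor (R <-> ~U))) = F nand F = T
Thus S3 is true.

Count: 2.

2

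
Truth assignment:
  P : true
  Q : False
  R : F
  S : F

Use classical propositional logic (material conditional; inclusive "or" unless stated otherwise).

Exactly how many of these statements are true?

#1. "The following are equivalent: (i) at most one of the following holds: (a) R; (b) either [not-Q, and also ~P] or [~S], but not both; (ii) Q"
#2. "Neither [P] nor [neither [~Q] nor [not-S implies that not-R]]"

0

#1: This is (R nand ((not Q and not P) xor not S)) iff Q.

not Q = not False = True
not P = not True = False
not Q and not P = True and False = False
not S = not False = True
(not Q and not P) xor not S = False xor True = True
R nand ((not Q and not P) xor not S) = False nand True = True
(R nand ((not Q and not P) xor not S)) iff Q = True iff False = False
Hence #1 is false.

#2: Parsed as P nor (not Q nor (not S -> not R))

not Q = not False = True
not S = not False = True
not R = not False = True
not S -> not R = True -> True = True
not Q nor (not S -> not R) = True nor True = False
P nor (not Q nor (not S -> not R)) = True nor False = False
Hence #2 is false.

0 of the 2 statements are true (none).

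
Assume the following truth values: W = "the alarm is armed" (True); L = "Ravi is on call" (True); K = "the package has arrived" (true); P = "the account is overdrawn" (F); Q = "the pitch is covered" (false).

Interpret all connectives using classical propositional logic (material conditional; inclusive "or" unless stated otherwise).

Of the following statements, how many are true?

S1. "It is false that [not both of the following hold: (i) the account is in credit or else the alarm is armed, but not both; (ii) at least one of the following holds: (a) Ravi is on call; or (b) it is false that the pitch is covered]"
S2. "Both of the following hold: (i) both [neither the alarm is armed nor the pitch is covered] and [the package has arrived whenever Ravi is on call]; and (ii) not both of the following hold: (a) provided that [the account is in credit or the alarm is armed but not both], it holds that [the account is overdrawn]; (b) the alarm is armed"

S1: Formalization: ~((~P xor W) nand (L | ~Q))

~P = ~F = T
~P xor W = T xor T = F
~Q = ~F = T
L | ~Q = T | T = T
(~P xor W) nand (L | ~Q) = F nand T = T
~((~P xor W) nand (L | ~Q)) = ~T = F
So S1 is false.

S2: This is ((W nor Q) & (L -> K)) & (((~P xor W) -> P) nand W).

W nor Q = T nor F = F
L -> K = T -> T = T
(W nor Q) & (L -> K) = F & T = F
~P = ~F = T
~P xor W = T xor T = F
(~P xor W) -> P = F -> F = T
((~P xor W) -> P) nand W = T nand T = F
((W nor Q) & (L -> K)) & (((~P xor W) -> P) nand W) = F & F = F
Thus S2 is false.

True statements: 0 (none).

0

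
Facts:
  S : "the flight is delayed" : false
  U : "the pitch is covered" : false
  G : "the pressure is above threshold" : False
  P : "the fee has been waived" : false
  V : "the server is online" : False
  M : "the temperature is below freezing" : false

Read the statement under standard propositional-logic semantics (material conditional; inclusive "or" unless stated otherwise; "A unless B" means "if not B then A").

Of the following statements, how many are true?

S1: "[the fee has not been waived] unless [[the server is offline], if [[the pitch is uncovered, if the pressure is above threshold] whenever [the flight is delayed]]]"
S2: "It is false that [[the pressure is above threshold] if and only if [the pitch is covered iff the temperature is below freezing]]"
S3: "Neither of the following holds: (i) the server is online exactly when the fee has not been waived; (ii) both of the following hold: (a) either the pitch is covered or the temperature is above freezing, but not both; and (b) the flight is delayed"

S1: Formalization: not P or ((S -> (G -> not U)) -> not V)

not P = not False = True
not U = not False = True
G -> not U = False -> True = True
S -> (G -> not U) = False -> True = True
not V = not False = True
(S -> (G -> not U)) -> not V = True -> True = True
not P or ((S -> (G -> not U)) -> not V) = True or True = True
Hence S1 is true.

S2: In symbols: not (G iff (U iff M))

U iff M = False iff False = True
G iff (U iff M) = False iff True = False
not (G iff (U iff M)) = not False = True
Hence S2 is true.

S3: Parsed as (V iff not P) nor ((U xor not M) and S)

not P = not False = True
V iff not P = False iff True = False
not M = not False = True
U xor not M = False xor True = True
(U xor not M) and S = True and False = False
(V iff not P) nor ((U xor not M) and S) = False nor False = True
Thus S3 is true.

3 of the 3 statements are true (S1, S2, S3).

3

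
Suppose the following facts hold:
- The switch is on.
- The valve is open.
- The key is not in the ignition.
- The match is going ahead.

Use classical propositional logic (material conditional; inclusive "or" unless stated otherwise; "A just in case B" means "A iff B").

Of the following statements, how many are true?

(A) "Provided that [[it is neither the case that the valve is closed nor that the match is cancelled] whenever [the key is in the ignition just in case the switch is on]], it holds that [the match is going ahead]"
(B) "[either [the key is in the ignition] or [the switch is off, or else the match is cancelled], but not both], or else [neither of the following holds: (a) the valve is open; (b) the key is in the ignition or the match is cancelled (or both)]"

1

Let R = "the key is in the ignition" (F), P = "the switch is on" (T), Q = "the valve is open" (T), S = "the match is cancelled" (F).

(A): Formalization: ((R ↔ P) → (¬Q ↓ S)) → ¬S

R ↔ P = F ↔ T = F
¬Q = ¬T = F
¬Q ↓ S = F ↓ F = T
(R ↔ P) → (¬Q ↓ S) = F → T = T
¬S = ¬F = T
((R ↔ P) → (¬Q ↓ S)) → ¬S = T → T = T
Hence (A) is true.

(B): In symbols: (R ⊕ (¬P ∨ S)) ∨ (Q ↓ (R ∨ S))

¬P = ¬T = F
¬P ∨ S = F ∨ F = F
R ⊕ (¬P ∨ S) = F ⊕ F = F
R ∨ S = F ∨ F = F
Q ↓ (R ∨ S) = T ↓ F = F
(R ⊕ (¬P ∨ S)) ∨ (Q ↓ (R ∨ S)) = F ∨ F = F
So (B) is false.

True statements: 1 ((A)).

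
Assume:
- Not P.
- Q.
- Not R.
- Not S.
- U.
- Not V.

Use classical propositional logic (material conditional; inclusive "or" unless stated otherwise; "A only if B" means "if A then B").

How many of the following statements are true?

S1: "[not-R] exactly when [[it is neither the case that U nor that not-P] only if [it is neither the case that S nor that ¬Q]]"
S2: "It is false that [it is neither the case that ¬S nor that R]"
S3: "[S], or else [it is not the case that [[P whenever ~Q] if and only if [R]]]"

3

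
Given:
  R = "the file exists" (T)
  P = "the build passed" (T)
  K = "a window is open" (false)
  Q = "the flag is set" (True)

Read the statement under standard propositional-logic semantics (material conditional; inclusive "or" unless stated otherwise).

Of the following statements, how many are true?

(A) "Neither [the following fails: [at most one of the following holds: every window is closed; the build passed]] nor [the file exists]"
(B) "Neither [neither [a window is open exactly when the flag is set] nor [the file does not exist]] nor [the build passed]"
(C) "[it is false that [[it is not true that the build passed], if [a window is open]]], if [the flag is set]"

0

(A): In symbols: ~(~K nand P) nor R

~K = ~F = T
~K nand P = T nand T = F
~(~K nand P) = ~F = T
~(~K nand P) nor R = T nor T = F
Hence (A) is false.

(B): This is ((K <-> Q) nor ~R) nor P.

K <-> Q = F <-> T = F
~R = ~T = F
(K <-> Q) nor ~R = F nor F = T
((K <-> Q) nor ~R) nor P = T nor T = F
Hence (B) is false.

(C): Formalization: Q -> ~(K -> ~P)

~P = ~T = F
K -> ~P = F -> F = T
~(K -> ~P) = ~T = F
Q -> ~(K -> ~P) = T -> F = F
Hence (C) is false.

0 of the 3 statements are true (none).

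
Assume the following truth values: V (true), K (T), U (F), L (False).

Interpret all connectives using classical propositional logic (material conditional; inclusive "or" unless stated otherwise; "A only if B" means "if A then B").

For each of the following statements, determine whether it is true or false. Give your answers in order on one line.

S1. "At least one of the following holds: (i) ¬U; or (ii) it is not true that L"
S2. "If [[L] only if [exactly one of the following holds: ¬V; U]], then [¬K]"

S1 True, S2 False

S1: Parsed as not U or not L

not U = not False = True
not L = not False = True
not U or not L = True or True = True
Hence S1 is true.

S2: Parsed as (L -> (not V xor U)) -> not K

not V = not True = False
not V xor U = False xor False = False
L -> (not V xor U) = False -> False = True
not K = not True = False
(L -> (not V xor U)) -> not K = True -> False = False
So S2 is false.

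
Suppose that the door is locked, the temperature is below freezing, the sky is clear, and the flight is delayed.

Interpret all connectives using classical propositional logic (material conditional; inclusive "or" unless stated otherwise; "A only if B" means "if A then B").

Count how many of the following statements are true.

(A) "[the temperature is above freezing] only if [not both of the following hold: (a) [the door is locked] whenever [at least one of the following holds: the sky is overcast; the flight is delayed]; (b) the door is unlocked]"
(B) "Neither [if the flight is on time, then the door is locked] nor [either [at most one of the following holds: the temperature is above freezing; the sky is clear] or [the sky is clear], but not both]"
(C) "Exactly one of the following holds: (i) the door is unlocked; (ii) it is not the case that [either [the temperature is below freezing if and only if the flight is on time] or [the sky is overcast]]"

2

Let R = "the temperature is below freezing" (T), G = "the sky is overcast" (F), U = "the flight is delayed" (T), L = "the door is locked" (T).

(A): Parsed as ~R -> (((G | U) -> L) nand ~L)

~R = ~T = F
G | U = F | T = T
(G | U) -> L = T -> T = T
~L = ~T = F
((G | U) -> L) nand ~L = T nand F = T
~R -> (((G | U) -> L) nand ~L) = F -> T = T
Thus (A) is true.

(B): Formalization: (~U -> L) nor ((~R nand ~G) xor ~G)

~U = ~T = F
~U -> L = F -> T = T
~R = ~T = F
~G = ~F = T
~R nand ~G = F nand T = T
~G = ~F = T
(~R nand ~G) xor ~G = T xor T = F
(~U -> L) nor ((~R nand ~G) xor ~G) = T nor F = F
So (B) is false.

(C): Formalization: ~L xor ~((R <-> ~U) | G)

~L = ~T = F
~U = ~T = F
R <-> ~U = T <-> F = F
(R <-> ~U) | G = F | F = F
~((R <-> ~U) | G) = ~F = T
~L xor ~((R <-> ~U) | G) = F xor T = T
Thus (C) is true.

2 of the 3 statements are true ((A), (C)).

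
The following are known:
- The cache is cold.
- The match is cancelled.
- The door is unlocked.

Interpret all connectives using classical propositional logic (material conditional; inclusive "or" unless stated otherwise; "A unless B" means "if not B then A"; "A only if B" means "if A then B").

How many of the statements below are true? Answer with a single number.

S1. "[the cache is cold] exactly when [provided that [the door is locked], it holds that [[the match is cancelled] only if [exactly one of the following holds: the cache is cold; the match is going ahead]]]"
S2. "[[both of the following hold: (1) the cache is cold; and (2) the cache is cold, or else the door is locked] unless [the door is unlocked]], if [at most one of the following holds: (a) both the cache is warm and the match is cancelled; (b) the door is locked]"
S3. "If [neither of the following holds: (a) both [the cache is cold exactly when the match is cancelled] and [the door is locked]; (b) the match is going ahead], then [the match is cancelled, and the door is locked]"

2

Let P = "the cache is warm" (F), R = "the door is locked" (F), Q = "the match is cancelled" (T).

S1: Formalization: ¬P ↔ (R → (Q → (¬P ⊕ ¬Q)))

¬P = ¬F = T
¬P = ¬F = T
¬Q = ¬T = F
¬P ⊕ ¬Q = T ⊕ F = T
Q → (¬P ⊕ ¬Q) = T → T = T
R → (Q → (¬P ⊕ ¬Q)) = F → T = T
¬P ↔ (R → (Q → (¬P ⊕ ¬Q))) = T ↔ T = T
So S1 is true.

S2: Formalization: ((P ∧ Q) ↑ R) → ((¬P ∧ (¬P ∨ R)) ∨ ¬R)

P ∧ Q = F ∧ T = F
(P ∧ Q) ↑ R = F ↑ F = T
¬P = ¬F = T
¬P = ¬F = T
¬P ∨ R = T ∨ F = T
¬P ∧ (¬P ∨ R) = T ∧ T = T
¬R = ¬F = T
(¬P ∧ (¬P ∨ R)) ∨ ¬R = T ∨ T = T
((P ∧ Q) ↑ R) → ((¬P ∧ (¬P ∨ R)) ∨ ¬R) = T → T = T
Hence S2 is true.

S3: Parsed as (((¬P ↔ Q) ∧ R) ↓ ¬Q) → (Q ∧ R)

¬P = ¬F = T
¬P ↔ Q = T ↔ T = T
(¬P ↔ Q) ∧ R = T ∧ F = F
¬Q = ¬T = F
((¬P ↔ Q) ∧ R) ↓ ¬Q = F ↓ F = T
Q ∧ R = T ∧ F = F
(((¬P ↔ Q) ∧ R) ↓ ¬Q) → (Q ∧ R) = T → F = F
Thus S3 is false.

True statements: 2 (S1, S2).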